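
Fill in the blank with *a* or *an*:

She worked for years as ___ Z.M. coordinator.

a

The indefinite article is chosen by the initial *sound* of the following word, not its spelling.
The initialism *Z.M.* is read letter by letter; the first letter, Z, is pronounced /ziː/, which begins with a consonant sound.
So the article is *a*: She worked for years as a Z.M. coordinator.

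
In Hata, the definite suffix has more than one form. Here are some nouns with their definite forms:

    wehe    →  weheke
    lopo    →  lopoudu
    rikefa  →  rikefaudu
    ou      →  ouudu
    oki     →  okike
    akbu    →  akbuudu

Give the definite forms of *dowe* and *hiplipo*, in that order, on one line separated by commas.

doweke, hiplipoudu

The pattern is front/back vowel harmony: -ke when the last vowel of the stem is a front vowel (*wehe*, *oki*); -udu when the last vowel of the stem is a back vowel (*lopo*, *rikefa*, *ou*, *akbu*).
The last vowel of *dowe* is /e/, which is a front vowel, so the suffix is -ke, giving *doweke*.
*hiplipo*: last vowel = /o/, a back vowel → -udu → *hiplipoudu*.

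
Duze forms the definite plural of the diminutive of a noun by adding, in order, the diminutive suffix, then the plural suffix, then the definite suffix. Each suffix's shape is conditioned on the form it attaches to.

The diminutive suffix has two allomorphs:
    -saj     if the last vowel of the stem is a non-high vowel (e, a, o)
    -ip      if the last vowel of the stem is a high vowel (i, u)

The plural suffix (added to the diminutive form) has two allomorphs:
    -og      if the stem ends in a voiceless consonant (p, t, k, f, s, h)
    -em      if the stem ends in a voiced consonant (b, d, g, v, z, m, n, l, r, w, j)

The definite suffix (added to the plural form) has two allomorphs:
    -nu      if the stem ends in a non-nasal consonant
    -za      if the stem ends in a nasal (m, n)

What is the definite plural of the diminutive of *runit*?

*runit* — last vowel /i/ (a high vowel) → -ip → *runitip*.
The diminutive form *runitip*: final consonant = /p/, voiceless → -og → *runitipog*.
The plural form *runitipog* — final consonant /g/ (non-nasal) → -nu → *runitipognu*.

runitipognu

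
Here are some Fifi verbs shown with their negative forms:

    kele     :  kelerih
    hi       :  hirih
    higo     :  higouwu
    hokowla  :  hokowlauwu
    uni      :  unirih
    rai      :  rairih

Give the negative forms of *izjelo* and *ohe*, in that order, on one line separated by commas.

izjelouwu, oherih

The suffix is conditioned by the last vowel: -rih when the last vowel of the stem is a front vowel (*kele*, *hi*, *uni*, *rai*); -uwu when the last vowel of the stem is a back vowel (*higo*, *hokowla*).
Since the last vowel of *izjelo* is /o/ (a back vowel), it takes -uwu, giving *izjelouwu*.
*ohe* — last vowel /e/ (a front vowel) → -rih → *oherih*.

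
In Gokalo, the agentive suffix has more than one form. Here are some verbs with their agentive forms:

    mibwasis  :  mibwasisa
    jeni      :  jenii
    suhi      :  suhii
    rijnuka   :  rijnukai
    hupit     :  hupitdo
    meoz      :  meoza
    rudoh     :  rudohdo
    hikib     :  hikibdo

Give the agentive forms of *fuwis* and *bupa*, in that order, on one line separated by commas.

fuwisa, bupai

The suffix is conditioned by the final sound: -a when the stem ends in a sibilant (*mibwasis*, *meoz*); -do when the stem ends in a non-sibilant consonant (*hupit*, *rudoh*, *hikib*); -i when the stem ends in a vowel (*jeni*, *suhi*, *rijnuka*).
*fuwis* — final sound /s/ (a sibilant) → -a → *fuwisa*.
Since the final sound of *bupa* is /a/ (a vowel), it takes -i, giving *bupai*.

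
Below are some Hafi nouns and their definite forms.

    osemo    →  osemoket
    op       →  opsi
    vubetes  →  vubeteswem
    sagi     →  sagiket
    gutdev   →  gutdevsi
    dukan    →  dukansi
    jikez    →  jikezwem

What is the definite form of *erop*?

The alternation tracks the final sound of the stem — -wem when the stem ends in a sibilant (*vubetes*, *jikez*); -si when the stem ends in a non-sibilant consonant (*op*, *gutdev*, *dukan*); -ket when the stem ends in a vowel (*osemo*, *sagi*).
*erop* — final sound /p/ (a non-sibilant consonant) → -si → *eropsi*.

eropsi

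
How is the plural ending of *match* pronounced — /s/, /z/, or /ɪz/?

The stem *match* ends in a sibilant (/s, z, ʃ, ʒ, tʃ, dʒ/).
The plural suffix surfaces as /ɪz/ after sibilants, /s/ after other voiceless consonants, and /z/ after other voiced sounds.
So the plural -s on *match* is pronounced /ɪz/.

/ɪz/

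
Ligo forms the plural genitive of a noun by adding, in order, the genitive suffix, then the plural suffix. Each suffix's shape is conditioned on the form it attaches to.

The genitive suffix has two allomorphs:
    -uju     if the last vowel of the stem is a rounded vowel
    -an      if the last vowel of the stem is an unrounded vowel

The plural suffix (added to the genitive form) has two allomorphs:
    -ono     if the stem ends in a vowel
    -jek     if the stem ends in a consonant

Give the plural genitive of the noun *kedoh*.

The last vowel of *kedoh* is /o/, which is a rounded vowel, so the genitive suffix is -uju, giving *kedohuju*.
The genitive form *kedohuju*: final sound = /u/, a vowel → -ono → *kedohujuono*.

kedohujuono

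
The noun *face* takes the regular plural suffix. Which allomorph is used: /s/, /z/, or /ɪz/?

/ɪz/

The stem *face* ends in a sibilant (/s, z, ʃ, ʒ, tʃ, dʒ/).
The plural suffix surfaces as /ɪz/ after sibilants, /s/ after other voiceless consonants, and /z/ after other voiced sounds.
So the plural -s on *face* is pronounced /ɪz/.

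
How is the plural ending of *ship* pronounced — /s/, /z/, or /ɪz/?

/s/

The stem *ship* ends in a voiceless non-sibilant consonant.
The plural suffix surfaces as /ɪz/ after sibilants, /s/ after other voiceless consonants, and /z/ after other voiced sounds.
So the plural -s on *ship* is pronounced /s/.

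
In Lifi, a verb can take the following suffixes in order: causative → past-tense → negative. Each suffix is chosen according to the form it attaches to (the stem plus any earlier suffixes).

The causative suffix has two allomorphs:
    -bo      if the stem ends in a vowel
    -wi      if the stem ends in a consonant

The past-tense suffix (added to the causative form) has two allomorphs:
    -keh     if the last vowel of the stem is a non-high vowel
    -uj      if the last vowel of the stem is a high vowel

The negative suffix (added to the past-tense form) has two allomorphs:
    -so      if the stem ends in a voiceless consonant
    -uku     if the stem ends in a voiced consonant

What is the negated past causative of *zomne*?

Since the final sound of *zomne* is /e/ (a vowel), it takes -bo, giving *zomnebo*.
The causative form *zomnebo*: last vowel = /o/, a non-high vowel → -keh → *zomnebokeh*.
Since the final consonant of the past-tense form *zomnebokeh* is /h/ (voiceless), it takes -so, giving *zomnebokehso*.

zomnebokehso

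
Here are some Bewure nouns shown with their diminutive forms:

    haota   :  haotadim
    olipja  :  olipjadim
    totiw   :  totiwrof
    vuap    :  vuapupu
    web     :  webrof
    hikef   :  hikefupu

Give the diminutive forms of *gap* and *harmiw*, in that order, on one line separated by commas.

The alternation tracks the final sound of the stem — -upu when the stem ends in a voiceless consonant (*vuap*, *hikef*); -rof when the stem ends in a voiced consonant (*totiw*, *web*); -dim when the stem ends in a vowel (*haota*, *olipja*).
The final sound of *gap* is /p/, which is a voiceless consonant, so the suffix is -upu, giving *gapupu*.
Since the final sound of *harmiw* is /w/ (a voiced consonant), it takes -rof, giving *harmiwrof*.

gapupu, harmiwrof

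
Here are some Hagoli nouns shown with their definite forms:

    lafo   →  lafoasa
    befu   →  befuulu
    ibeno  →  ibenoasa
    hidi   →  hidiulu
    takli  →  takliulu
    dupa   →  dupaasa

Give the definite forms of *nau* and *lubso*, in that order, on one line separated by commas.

The pattern is height harmony: -ulu when the last vowel of the stem is a high vowel (*befu*, *hidi*, *takli*); -asa when the last vowel of the stem is a non-high vowel (*lafo*, *ibeno*, *dupa*).
Since the last vowel of *nau* is /u/ (a high vowel), it takes -ulu, giving *nauulu*.
*lubso* — last vowel /o/ (a non-high vowel) → -asa → *lubsoasa*.

nauulu, lubsoasa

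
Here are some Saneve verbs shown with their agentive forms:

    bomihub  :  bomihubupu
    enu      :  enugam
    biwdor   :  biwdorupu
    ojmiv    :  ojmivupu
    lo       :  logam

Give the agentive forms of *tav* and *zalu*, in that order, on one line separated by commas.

The suffix is conditioned by the final sound: -upu when the stem ends in a consonant (*bomihub*, *biwdor*, *ojmiv*); -gam when the stem ends in a vowel (*enu*, *lo*).
Since the final sound of *tav* is /v/ (a consonant), it takes -upu, giving *tavupu*.
*zalu* — final sound /u/ (a vowel) → -gam → *zalugam*.

tavupu, zalugam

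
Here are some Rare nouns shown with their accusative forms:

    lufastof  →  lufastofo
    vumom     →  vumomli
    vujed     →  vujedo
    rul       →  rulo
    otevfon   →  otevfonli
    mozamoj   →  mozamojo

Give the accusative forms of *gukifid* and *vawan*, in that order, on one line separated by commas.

The alternation tracks the final consonant of the stem — -li when the stem ends in a nasal (*vumom*, *otevfon*); -o when the stem ends in a non-nasal consonant (*lufastof*, *vujed*, *rul*, *mozamoj*).
Since the final consonant of *gukifid* is /d/ (non-nasal), it takes -o, giving *gukifido*.
*vawan*: final consonant = /n/, a nasal → -li → *vawanli*.

gukifido, vawanli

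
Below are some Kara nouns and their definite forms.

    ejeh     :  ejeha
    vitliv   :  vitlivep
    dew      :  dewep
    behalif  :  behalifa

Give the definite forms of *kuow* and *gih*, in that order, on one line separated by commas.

Looking at the final consonant of each stem: -a when the stem ends in a voiceless consonant (*ejeh*, *behalif*); -ep when the stem ends in a voiced consonant (*vitliv*, *dew*).
The final consonant of *kuow* is /w/, which is voiced, so the suffix is -ep, giving *kuowep*.
Since the final consonant of *gih* is /h/ (voiceless), it takes -a, giving *giha*.

kuowep, giha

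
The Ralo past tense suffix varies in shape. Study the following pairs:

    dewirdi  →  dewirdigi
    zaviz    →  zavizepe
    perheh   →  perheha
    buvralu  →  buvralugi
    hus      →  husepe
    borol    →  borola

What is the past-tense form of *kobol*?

The suffix is conditioned by the final sound: -epe when the stem ends in a sibilant (*zaviz*, *hus*); -a when the stem ends in a non-sibilant consonant (*perheh*, *borol*); -gi when the stem ends in a vowel (*dewirdi*, *buvralu*).
*kobol*: final sound = /l/, a non-sibilant consonant → -a → *kobola*.

kobola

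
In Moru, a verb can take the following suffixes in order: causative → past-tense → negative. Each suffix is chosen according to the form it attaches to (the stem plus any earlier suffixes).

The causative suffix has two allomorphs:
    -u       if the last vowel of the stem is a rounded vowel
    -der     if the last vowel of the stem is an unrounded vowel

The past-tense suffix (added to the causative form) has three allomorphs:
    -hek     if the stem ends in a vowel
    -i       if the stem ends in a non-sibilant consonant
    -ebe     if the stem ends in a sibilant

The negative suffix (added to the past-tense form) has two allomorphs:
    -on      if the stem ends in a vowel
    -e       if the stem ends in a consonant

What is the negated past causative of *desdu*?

*desdu*: last vowel = /u/, a rounded vowel → -u → *desduu*.
The causative form *desduu* — final sound /u/ (a vowel) → -hek → *desduuhek*.
The past-tense form *desduuhek* — final sound /k/ (a consonant) → -e → *desduuheke*.

desduuheke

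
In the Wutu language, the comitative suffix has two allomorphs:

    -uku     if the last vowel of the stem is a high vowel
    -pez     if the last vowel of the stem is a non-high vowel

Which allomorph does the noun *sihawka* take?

-pez

The last vowel of *sihawka* is /a/, which is a non-high vowel, so the suffix is -pez.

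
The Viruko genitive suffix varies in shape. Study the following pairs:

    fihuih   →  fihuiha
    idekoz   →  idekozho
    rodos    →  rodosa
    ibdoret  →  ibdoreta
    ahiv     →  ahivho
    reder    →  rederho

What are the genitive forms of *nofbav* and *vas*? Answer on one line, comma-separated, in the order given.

nofbavho, vasa

The suffix is conditioned by the final consonant: -a when the stem ends in a voiceless consonant (*fihuih*, *rodos*, *ibdoret*); -ho when the stem ends in a voiced consonant (*idekoz*, *ahiv*, *reder*).
Since the final consonant of *nofbav* is /v/ (voiced), it takes -ho, giving *nofbavho*.
The final consonant of *vas* is /s/, which is voiceless, so the suffix is -a, giving *vasa*.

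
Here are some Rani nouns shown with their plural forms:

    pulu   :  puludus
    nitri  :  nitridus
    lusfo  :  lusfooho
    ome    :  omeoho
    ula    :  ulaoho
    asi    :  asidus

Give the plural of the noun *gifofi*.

gifofidus

The pattern is height harmony: -dus when the last vowel of the stem is a high vowel (*pulu*, *nitri*, *asi*); -oho when the last vowel of the stem is a non-high vowel (*lusfo*, *ome*, *ula*).
The last vowel of *gifofi* is /i/, which is a high vowel, so the suffix is -dus, giving *gifofidus*.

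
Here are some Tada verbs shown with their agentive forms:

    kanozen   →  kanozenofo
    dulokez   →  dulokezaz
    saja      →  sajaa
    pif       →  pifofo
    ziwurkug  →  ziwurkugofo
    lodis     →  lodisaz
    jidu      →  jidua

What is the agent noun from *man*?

manofo

The pattern is sibilance of the final sound: -az when the stem ends in a sibilant (*dulokez*, *lodis*); -ofo when the stem ends in a non-sibilant consonant (*kanozen*, *pif*, *ziwurkug*); -a when the stem ends in a vowel (*saja*, *jidu*).
*man*: final sound = /n/, a non-sibilant consonant → -ofo → *manofo*.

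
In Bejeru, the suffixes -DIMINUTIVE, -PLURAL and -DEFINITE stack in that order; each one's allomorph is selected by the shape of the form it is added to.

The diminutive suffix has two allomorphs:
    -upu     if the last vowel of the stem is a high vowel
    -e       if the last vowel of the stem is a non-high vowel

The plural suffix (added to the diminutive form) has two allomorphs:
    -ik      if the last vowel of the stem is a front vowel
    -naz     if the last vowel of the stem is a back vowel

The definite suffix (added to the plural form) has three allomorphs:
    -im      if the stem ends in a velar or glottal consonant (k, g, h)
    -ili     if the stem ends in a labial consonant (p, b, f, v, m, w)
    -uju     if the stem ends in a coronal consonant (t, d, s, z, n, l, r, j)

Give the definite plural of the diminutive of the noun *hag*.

*hag*: last vowel = /a/, a non-high vowel → -e → *hage*.
Since the last vowel of the diminutive form *hage* is /e/ (a front vowel), it takes -ik, giving *hageik*.
The final consonant of the plural form *hageik* is /k/, which is velar/glottal, so the definite suffix is -im, giving *hageikim*.

hageikim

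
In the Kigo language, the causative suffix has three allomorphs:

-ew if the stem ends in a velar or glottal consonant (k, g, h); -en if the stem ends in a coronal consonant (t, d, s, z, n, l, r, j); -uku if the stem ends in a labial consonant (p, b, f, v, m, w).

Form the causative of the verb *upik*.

*upik* — final consonant /k/ (velar/glottal) → -ew → *upikew*.

upikew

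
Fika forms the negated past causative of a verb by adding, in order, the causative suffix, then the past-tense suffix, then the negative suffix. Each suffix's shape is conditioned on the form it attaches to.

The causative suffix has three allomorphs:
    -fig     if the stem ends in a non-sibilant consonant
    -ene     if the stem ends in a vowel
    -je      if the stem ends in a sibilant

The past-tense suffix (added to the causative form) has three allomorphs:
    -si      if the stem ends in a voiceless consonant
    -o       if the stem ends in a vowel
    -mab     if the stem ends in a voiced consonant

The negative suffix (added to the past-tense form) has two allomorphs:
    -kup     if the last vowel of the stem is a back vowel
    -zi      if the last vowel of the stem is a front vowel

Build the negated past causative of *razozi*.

razozieneokup

*razozi* — final sound /i/ (a vowel) → -ene → *razoziene*.
The causative form *razoziene* — final sound /e/ (a vowel) → -o → *razozieneo*.
The past-tense form *razozieneo* — last vowel /o/ (a back vowel) → -kup → *razozieneokup*.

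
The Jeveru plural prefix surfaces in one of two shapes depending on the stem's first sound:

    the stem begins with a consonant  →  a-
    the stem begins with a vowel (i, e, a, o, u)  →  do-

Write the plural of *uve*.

The first sound of *uve* is /u/, which is a vowel, so the prefix is do-, giving *douve*.

douve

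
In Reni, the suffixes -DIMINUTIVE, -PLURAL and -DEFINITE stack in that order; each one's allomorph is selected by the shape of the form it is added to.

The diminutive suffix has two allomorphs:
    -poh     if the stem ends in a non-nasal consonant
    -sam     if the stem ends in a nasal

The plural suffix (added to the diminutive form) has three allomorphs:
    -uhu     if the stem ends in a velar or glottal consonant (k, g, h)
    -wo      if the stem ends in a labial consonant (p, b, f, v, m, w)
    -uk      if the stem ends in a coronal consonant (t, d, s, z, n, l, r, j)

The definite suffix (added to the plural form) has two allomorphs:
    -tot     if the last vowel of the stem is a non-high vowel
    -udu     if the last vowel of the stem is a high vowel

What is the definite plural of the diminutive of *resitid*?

Since the final consonant of *resitid* is /d/ (non-nasal), it takes -poh, giving *resitidpoh*.
The final consonant of the diminutive form *resitidpoh* is /h/, which is velar/glottal, so the plural suffix is -uhu, giving *resitidpohuhu*.
The plural form *resitidpohuhu* — last vowel /u/ (a high vowel) → -udu → *resitidpohuhuudu*.

resitidpohuhuudu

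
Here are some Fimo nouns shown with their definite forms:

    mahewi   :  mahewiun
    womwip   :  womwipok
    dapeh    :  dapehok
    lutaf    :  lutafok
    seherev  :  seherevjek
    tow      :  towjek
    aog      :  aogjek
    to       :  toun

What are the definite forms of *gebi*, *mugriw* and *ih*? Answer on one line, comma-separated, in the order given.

Looking at the final sound of each stem: -ok when the stem ends in a voiceless consonant (*womwip*, *dapeh*, *lutaf*); -jek when the stem ends in a voiced consonant (*seherev*, *tow*, *aog*); -un when the stem ends in a vowel (*mahewi*, *to*).
The final sound of *gebi* is /i/, which is a vowel, so the suffix is -un, giving *gebiun*.
Since the final sound of *mugriw* is /w/ (a voiced consonant), it takes -jek, giving *mugriwjek*.
The final sound of *ih* is /h/, which is a voiceless consonant, so the suffix is -ok, giving *ihok*.

gebiun, mugriwjek, ihok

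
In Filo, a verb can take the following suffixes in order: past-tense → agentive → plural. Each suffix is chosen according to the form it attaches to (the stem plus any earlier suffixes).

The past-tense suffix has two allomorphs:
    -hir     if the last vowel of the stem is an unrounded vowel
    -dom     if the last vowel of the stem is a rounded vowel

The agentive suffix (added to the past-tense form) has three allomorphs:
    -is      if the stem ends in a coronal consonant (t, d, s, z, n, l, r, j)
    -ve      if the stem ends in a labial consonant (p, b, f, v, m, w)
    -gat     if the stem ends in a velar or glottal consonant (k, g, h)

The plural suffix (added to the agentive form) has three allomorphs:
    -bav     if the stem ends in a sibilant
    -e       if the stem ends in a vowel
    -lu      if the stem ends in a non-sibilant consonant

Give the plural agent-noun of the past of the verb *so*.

sodomvee

*so*: last vowel = /o/, a rounded vowel → -dom → *sodom*.
The final consonant of the past-tense form *sodom* is /m/, which is labial, so the agentive suffix is -ve, giving *sodomve*.
The final sound of the agentive form *sodomve* is /e/, which is a vowel, so the plural suffix is -e, giving *sodomvee*.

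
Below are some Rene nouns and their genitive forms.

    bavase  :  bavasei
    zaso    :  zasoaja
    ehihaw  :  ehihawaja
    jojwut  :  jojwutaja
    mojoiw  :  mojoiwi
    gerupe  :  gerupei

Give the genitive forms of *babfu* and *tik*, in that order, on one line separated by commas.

babfuaja, tiki

The alternation tracks the last vowel of the stem — -i when the last vowel of the stem is a front vowel (*bavase*, *mojoiw*, *gerupe*); -aja when the last vowel of the stem is a back vowel (*zaso*, *ehihaw*, *jojwut*).
Since the last vowel of *babfu* is /u/ (a back vowel), it takes -aja, giving *babfuaja*.
*tik*: last vowel = /i/, a front vowel → -i → *tiki*.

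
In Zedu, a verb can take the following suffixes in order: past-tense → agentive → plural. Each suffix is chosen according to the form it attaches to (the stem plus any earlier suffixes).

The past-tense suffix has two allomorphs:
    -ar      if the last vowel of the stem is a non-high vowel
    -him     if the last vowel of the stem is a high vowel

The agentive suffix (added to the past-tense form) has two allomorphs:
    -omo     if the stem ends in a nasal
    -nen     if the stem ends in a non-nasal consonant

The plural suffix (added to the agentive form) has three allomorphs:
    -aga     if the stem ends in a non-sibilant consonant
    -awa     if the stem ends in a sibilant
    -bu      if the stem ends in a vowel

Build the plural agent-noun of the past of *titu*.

*titu* — last vowel /u/ (a high vowel) → -him → *tituhim*.
Since the final consonant of the past-tense form *tituhim* is /m/ (a nasal), it takes -omo, giving *tituhimomo*.
The agentive form *tituhimomo* — final sound /o/ (a vowel) → -bu → *tituhimomobu*.

tituhimomobu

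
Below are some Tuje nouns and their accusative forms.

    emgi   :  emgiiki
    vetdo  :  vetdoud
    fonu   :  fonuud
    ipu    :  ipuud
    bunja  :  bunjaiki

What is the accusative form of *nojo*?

nojoud

The pattern is rounding harmony: -ud when the last vowel of the stem is a rounded vowel (*vetdo*, *fonu*, *ipu*); -iki when the last vowel of the stem is an unrounded vowel (*emgi*, *bunja*).
Since the last vowel of *nojo* is /o/ (a rounded vowel), it takes -ud, giving *nojoud*.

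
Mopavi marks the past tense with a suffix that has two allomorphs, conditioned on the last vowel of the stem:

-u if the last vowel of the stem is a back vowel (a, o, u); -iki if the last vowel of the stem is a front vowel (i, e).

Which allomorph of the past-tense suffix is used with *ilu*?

*ilu* — last vowel /u/ (a back vowel) → -u.

-u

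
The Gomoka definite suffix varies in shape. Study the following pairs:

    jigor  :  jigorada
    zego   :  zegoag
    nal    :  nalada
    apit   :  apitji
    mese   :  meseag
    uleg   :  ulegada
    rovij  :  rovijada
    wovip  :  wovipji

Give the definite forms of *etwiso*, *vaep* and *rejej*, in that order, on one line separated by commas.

etwisoag, vaepji, rejejada

The suffix is conditioned by the final sound: -ji when the stem ends in a voiceless consonant (*apit*, *wovip*); -ada when the stem ends in a voiced consonant (*jigor*, *nal*, *uleg*, *rovij*); -ag when the stem ends in a vowel (*zego*, *mese*).
Since the final sound of *etwiso* is /o/ (a vowel), it takes -ag, giving *etwisoag*.
The final sound of *vaep* is /p/, which is a voiceless consonant, so the suffix is -ji, giving *vaepji*.
*rejej*: final sound = /j/, a voiced consonant → -ada → *rejejada*.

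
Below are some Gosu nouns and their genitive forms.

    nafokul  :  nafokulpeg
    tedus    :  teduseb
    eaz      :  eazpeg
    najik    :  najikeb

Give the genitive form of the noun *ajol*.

The alternation tracks the final consonant of the stem — -eb when the stem ends in a voiceless consonant (*tedus*, *najik*); -peg when the stem ends in a voiced consonant (*nafokul*, *eaz*).
*ajol*: final consonant = /l/, voiced → -peg → *ajolpeg*.

ajolpeg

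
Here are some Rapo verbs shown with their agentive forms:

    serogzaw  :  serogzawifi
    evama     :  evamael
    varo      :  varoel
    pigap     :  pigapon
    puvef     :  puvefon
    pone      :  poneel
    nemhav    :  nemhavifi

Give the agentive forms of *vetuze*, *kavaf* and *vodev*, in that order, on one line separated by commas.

The suffix is conditioned by the final sound: -on when the stem ends in a voiceless consonant (*pigap*, *puvef*); -ifi when the stem ends in a voiced consonant (*serogzaw*, *nemhav*); -el when the stem ends in a vowel (*evama*, *varo*, *pone*).
*vetuze*: final sound = /e/, a vowel → -el → *vetuzeel*.
*kavaf*: final sound = /f/, a voiceless consonant → -on → *kavafon*.
*vodev*: final sound = /v/, a voiced consonant → -ifi → *vodevifi*.

vetuzeel, kavafon, vodevifi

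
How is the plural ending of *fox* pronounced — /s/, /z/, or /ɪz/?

/ɪz/

The stem *fox* ends in a sibilant (/s, z, ʃ, ʒ, tʃ, dʒ/).
The plural suffix surfaces as /ɪz/ after sibilants, /s/ after other voiceless consonants, and /z/ after other voiced sounds.
So the plural -s on *fox* is pronounced /ɪz/.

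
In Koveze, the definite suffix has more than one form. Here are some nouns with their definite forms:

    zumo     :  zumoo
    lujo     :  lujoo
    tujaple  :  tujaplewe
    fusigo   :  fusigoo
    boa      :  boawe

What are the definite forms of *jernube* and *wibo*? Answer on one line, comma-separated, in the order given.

jernubewe, wiboo

The alternation tracks the last vowel of the stem — -o when the last vowel of the stem is a rounded vowel (*zumo*, *lujo*, *fusigo*); -we when the last vowel of the stem is an unrounded vowel (*tujaple*, *boa*).
The last vowel of *jernube* is /e/, which is an unrounded vowel, so the suffix is -we, giving *jernubewe*.
Since the last vowel of *wibo* is /o/ (a rounded vowel), it takes -o, giving *wiboo*.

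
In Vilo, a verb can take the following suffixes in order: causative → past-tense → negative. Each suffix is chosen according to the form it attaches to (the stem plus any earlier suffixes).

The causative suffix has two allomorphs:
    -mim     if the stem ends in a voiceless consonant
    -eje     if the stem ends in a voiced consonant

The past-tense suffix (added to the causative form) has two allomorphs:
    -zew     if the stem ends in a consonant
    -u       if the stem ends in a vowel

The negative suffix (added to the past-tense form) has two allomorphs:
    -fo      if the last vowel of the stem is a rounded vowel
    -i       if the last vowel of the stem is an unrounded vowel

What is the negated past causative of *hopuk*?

*hopuk*: final consonant = /k/, voiceless → -mim → *hopukmim*.
The final sound of the causative form *hopukmim* is /m/, which is a consonant, so the past-tense suffix is -zew, giving *hopukmimzew*.
The last vowel of the past-tense form *hopukmimzew* is /e/, which is an unrounded vowel, so the negative suffix is -i, giving *hopukmimzewi*.

hopukmimzewi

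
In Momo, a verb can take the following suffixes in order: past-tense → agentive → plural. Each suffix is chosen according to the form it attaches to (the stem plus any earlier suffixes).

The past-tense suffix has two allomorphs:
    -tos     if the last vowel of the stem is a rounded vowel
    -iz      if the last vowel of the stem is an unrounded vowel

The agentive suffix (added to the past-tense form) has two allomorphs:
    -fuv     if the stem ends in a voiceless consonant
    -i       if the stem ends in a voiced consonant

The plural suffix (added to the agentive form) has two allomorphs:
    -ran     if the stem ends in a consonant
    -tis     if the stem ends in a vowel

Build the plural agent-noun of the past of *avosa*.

avosaizitis

Since the last vowel of *avosa* is /a/ (an unrounded vowel), it takes -iz, giving *avosaiz*.
The past-tense form *avosaiz*: final consonant = /z/, voiced → -i → *avosaizi*.
The final sound of the agentive form *avosaizi* is /i/, which is a vowel, so the plural suffix is -tis, giving *avosaizitis*.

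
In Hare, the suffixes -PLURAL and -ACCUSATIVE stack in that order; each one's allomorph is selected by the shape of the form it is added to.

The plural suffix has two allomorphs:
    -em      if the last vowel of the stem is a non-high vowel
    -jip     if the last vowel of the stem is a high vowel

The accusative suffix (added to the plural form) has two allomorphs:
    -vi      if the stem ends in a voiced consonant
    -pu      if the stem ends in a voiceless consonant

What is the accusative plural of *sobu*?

The last vowel of *sobu* is /u/, which is a high vowel, so the plural suffix is -jip, giving *sobujip*.
The final consonant of the plural form *sobujip* is /p/, which is voiceless, so the accusative suffix is -pu, giving *sobujippu*.

sobujippu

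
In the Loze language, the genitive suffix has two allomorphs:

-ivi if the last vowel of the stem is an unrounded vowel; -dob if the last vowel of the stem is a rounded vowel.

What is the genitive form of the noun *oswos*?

oswosdob

The last vowel of *oswos* is /o/, which is a rounded vowel, so the suffix is -dob, giving *oswosdob*.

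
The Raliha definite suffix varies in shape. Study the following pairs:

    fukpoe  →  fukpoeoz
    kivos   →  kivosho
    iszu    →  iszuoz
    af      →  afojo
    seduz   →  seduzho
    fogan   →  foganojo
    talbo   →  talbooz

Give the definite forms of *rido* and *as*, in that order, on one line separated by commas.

ridooz, asho

Looking at the final sound of each stem: -ho when the stem ends in a sibilant (*kivos*, *seduz*); -ojo when the stem ends in a non-sibilant consonant (*af*, *fogan*); -oz when the stem ends in a vowel (*fukpoe*, *iszu*, *talbo*).
Since the final sound of *rido* is /o/ (a vowel), it takes -oz, giving *ridooz*.
*as* — final sound /s/ (a sibilant) → -ho → *asho*.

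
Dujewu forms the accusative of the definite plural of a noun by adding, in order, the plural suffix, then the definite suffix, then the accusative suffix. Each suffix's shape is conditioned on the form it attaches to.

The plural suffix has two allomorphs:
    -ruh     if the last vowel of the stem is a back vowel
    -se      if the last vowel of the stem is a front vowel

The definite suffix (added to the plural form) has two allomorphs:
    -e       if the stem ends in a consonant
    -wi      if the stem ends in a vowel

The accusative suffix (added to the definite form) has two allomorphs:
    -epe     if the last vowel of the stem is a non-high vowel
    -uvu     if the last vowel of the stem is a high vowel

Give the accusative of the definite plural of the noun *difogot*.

difogotruheepe

*difogot* — last vowel /o/ (a back vowel) → -ruh → *difogotruh*.
Since the final sound of the plural form *difogotruh* is /h/ (a consonant), it takes -e, giving *difogotruhe*.
Since the last vowel of the definite form *difogotruhe* is /e/ (a non-high vowel), it takes -epe, giving *difogotruheepe*.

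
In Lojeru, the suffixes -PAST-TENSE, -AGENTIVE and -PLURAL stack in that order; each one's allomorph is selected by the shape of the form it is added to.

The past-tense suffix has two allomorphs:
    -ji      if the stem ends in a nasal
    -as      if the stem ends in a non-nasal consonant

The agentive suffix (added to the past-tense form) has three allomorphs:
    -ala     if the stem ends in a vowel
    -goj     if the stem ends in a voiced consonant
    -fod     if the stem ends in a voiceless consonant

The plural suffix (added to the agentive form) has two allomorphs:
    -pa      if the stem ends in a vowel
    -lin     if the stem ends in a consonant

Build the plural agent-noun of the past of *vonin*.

voninjialapa

*vonin* — final consonant /n/ (a nasal) → -ji → *voninji*.
The past-tense form *voninji*: final sound = /i/, a vowel → -ala → *voninjiala*.
The final sound of the agentive form *voninjiala* is /a/, which is a vowel, so the plural suffix is -pa, giving *voninjialapa*.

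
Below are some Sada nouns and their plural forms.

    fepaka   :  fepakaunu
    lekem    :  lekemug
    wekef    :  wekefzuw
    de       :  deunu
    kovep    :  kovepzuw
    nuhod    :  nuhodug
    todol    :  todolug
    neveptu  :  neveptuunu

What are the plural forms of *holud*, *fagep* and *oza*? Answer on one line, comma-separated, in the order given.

holudug, fagepzuw, ozaunu

The pattern is voicing of the final sound: -zuw when the stem ends in a voiceless consonant (*wekef*, *kovep*); -ug when the stem ends in a voiced consonant (*lekem*, *nuhod*, *todol*); -unu when the stem ends in a vowel (*fepaka*, *de*, *neveptu*).
The final sound of *holud* is /d/, which is a voiced consonant, so the suffix is -ug, giving *holudug*.
*fagep*: final sound = /p/, a voiceless consonant → -zuw → *fagepzuw*.
Since the final sound of *oza* is /a/ (a vowel), it takes -unu, giving *ozaunu*.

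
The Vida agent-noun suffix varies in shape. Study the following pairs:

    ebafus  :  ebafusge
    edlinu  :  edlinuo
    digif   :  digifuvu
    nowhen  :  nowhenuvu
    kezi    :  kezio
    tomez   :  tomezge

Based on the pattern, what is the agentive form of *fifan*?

The pattern is sibilance of the final sound: -ge when the stem ends in a sibilant (*ebafus*, *tomez*); -uvu when the stem ends in a non-sibilant consonant (*digif*, *nowhen*); -o when the stem ends in a vowel (*edlinu*, *kezi*).
The final sound of *fifan* is /n/, which is a non-sibilant consonant, so the suffix is -uvu, giving *fifanuvu*.

fifanuvu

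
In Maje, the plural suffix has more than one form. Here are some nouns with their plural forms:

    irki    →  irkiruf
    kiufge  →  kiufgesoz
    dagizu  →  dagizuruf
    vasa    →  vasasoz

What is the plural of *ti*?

The pattern is height harmony: -ruf when the last vowel of the stem is a high vowel (*irki*, *dagizu*); -soz when the last vowel of the stem is a non-high vowel (*kiufge*, *vasa*).
The last vowel of *ti* is /i/, which is a high vowel, so the suffix is -ruf, giving *tiruf*.

tiruf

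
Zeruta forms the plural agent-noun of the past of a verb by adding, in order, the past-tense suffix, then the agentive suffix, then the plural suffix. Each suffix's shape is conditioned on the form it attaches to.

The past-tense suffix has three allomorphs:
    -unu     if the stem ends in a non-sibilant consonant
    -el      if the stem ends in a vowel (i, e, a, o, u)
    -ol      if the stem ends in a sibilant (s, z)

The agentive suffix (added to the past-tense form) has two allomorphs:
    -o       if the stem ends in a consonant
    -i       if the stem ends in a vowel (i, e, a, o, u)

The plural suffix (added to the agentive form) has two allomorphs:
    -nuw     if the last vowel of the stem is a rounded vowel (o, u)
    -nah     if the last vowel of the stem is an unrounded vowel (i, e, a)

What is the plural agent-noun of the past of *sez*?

*sez*: final sound = /z/, a sibilant → -ol → *sezol*.
The past-tense form *sezol*: final sound = /l/, a consonant → -o → *sezolo*.
The last vowel of the agentive form *sezolo* is /o/, which is a rounded vowel, so the plural suffix is -nuw, giving *sezolonuw*.

sezolonuw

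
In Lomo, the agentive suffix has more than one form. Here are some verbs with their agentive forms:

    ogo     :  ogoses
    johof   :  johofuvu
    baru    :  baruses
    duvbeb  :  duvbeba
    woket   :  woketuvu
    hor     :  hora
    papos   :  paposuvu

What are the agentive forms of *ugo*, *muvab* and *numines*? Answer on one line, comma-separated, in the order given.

The suffix is conditioned by the final sound: -uvu when the stem ends in a voiceless consonant (*johof*, *woket*, *papos*); -a when the stem ends in a voiced consonant (*duvbeb*, *hor*); -ses when the stem ends in a vowel (*ogo*, *baru*).
The final sound of *ugo* is /o/, which is a vowel, so the suffix is -ses, giving *ugoses*.
Since the final sound of *muvab* is /b/ (a voiced consonant), it takes -a, giving *muvaba*.
Since the final sound of *numines* is /s/ (a voiceless consonant), it takes -uvu, giving *numinesuvu*.

ugoses, muvaba, numinesuvu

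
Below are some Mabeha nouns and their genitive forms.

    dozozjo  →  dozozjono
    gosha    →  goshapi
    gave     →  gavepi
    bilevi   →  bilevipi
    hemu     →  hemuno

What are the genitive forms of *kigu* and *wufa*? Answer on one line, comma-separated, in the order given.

kiguno, wufapi

The pattern is rounding harmony: -no when the last vowel of the stem is a rounded vowel (*dozozjo*, *hemu*); -pi when the last vowel of the stem is an unrounded vowel (*gosha*, *gave*, *bilevi*).
The last vowel of *kigu* is /u/, which is a rounded vowel, so the suffix is -no, giving *kiguno*.
Since the last vowel of *wufa* is /a/ (an unrounded vowel), it takes -pi, giving *wufapi*.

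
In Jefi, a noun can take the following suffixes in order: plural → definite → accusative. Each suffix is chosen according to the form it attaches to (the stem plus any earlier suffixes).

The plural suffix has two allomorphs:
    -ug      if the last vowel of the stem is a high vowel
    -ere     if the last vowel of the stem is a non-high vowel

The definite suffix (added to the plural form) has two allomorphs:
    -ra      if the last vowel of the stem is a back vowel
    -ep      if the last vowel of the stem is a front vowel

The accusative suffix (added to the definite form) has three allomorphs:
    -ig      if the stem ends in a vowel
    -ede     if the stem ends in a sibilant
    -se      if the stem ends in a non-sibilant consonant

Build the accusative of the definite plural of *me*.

*me* — last vowel /e/ (a non-high vowel) → -ere → *meere*.
The plural form *meere*: last vowel = /e/, a front vowel → -ep → *meereep*.
The final sound of the definite form *meereep* is /p/, which is a non-sibilant consonant, so the accusative suffix is -se, giving *meereepse*.

meereepse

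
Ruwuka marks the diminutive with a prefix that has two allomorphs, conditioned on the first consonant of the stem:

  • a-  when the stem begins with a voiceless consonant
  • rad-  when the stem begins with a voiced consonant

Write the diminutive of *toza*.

atoza

The first consonant of *toza* is /t/, which is voiceless, so the prefix is a-, giving *atoza*.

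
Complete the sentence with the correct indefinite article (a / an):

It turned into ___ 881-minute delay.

an

The indefinite article is chosen by the initial *sound* of the following word, not its spelling.
The number *881* is spoken "eight hundred …", beginning with /eɪt/ — a vowel sound.
So the article is *an*: It turned into an 881-minute delay.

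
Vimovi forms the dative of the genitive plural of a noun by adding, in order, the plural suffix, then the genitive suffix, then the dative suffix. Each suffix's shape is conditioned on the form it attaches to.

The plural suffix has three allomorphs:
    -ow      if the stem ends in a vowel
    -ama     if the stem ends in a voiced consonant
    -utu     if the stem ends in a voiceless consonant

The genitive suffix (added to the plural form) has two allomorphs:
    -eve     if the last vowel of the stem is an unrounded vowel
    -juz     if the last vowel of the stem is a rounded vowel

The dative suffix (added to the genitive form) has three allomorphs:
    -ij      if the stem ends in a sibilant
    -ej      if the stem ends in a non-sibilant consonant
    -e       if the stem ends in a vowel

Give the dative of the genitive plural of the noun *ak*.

akutujuzij

*ak*: final sound = /k/, a voiceless consonant → -utu → *akutu*.
The plural form *akutu*: last vowel = /u/, a rounded vowel → -juz → *akutujuz*.
The genitive form *akutujuz*: final sound = /z/, a sibilant → -ij → *akutujuzij*.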